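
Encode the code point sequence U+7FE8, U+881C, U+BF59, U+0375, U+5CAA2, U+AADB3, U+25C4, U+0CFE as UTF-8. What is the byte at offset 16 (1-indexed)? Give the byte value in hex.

0xF2

1-indexed offset 16 is 0-indexed offset 15.
U+7FE8 → 3-byte form E7 BF A8 at offsets 0–2.
U+881C → 3-byte form E8 A0 9C at offsets 3–5.
U+BF59 → 3-byte form EB BD 99 at offsets 6–8.
U+0375 → 2-byte form CD B5 at offsets 9–10.
U+5CAA2 → 4-byte form F1 9C AA A2 at offsets 11–14.
U+AADB3 → 4-byte form F2 AA B6 B3 at offsets 15–18.
Offset 15 falls in char 6's range; it's byte 1 of F2 AA B6 B3 = 0xF2.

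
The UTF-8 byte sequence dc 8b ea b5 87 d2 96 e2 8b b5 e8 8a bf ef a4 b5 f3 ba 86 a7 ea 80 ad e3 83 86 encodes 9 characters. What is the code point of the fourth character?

U+22F5

Offset 0: leading byte 0xDC = 11011100 → 2-byte char #1 = DC 8B.
Offset 2: leading byte 0xEA = 11101010 → 3-byte char #2 = EA B5 87.
Offset 5: leading byte 0xD2 = 11010010 → 2-byte char #3 = D2 96.
Offset 7: leading byte 0xE2 = 11100010 → 3-byte char #4 = E2 8B B5.
Leading byte 0xE2 = 11100010 matches 1110xxxx → 3-byte sequence.
Byte 1: 0xE2 = 11100010, payload 0010 (4 bits).
Byte 2: 0x8B = 10001011 (10xxxxxx ✓), payload 001011.
Byte 3: 0xB5 = 10110101 (10xxxxxx ✓), payload 110101.
Concatenate: 0010001011110101 = 0x22F5 (16 bits → U+22F5).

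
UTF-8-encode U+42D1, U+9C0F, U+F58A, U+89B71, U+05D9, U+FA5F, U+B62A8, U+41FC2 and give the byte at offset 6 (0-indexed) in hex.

U+42D1 → 3-byte form E4 8B 91 at offsets 0–2.
U+9C0F → 3-byte form E9 B0 8F at offsets 3–5.
U+F58A → 3-byte form EF 96 8A at offsets 6–8.
Offset 6 falls in char 3's range; it's byte 1 of EF 96 8A = 0xEF.

0xEF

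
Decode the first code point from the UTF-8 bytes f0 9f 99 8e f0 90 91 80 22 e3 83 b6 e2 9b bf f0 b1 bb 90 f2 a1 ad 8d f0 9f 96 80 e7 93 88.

Offset 0: leading byte 0xF0 = 11110000 → 4-byte char #1 = F0 9F 99 8E.
Leading byte 0xF0 = 11110000 matches 11110xxx → 4-byte sequence.
Byte 1: 0xF0 = 11110000, payload 000 (3 bits).
Byte 2: 0x9F = 10011111 (10xxxxxx ✓), payload 011111.
Byte 3: 0x99 = 10011001 (10xxxxxx ✓), payload 011001.
Byte 4: 0x8E = 10001110 (10xxxxxx ✓), payload 001110.
Concatenate: 000011111011001001110 = 0x1F64E (21 bits → U+1F64E).

U+1F64E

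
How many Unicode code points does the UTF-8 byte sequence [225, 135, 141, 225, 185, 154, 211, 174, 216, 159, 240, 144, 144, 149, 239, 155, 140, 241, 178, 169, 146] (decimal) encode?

Byte at offset 0: 0xE1 = 11100001 → 3-byte char (#1). Advance 3.
Byte at offset 3: 0xE1 = 11100001 → 3-byte char (#2). Advance 3.
Byte at offset 6: 0xD3 = 11010011 → 2-byte char (#3). Advance 2.
Byte at offset 8: 0xD8 = 11011000 → 2-byte char (#4). Advance 2.
Byte at offset 10: 0xF0 = 11110000 → 4-byte char (#5). Advance 4.
Byte at offset 14: 0xEF = 11101111 → 3-byte char (#6). Advance 3.
Byte at offset 17: 0xF1 = 11110001 → 4-byte char (#7). Advance 4.
Reached end at offset 21 after 7 code points.

7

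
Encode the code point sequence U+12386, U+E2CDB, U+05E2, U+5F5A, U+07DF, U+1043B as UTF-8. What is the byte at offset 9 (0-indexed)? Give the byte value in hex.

0xA2

U+12386 → 4-byte form F0 92 8E 86 at offsets 0–3.
U+E2CDB → 4-byte form F3 A2 B3 9B at offsets 4–7.
U+05E2 → 2-byte form D7 A2 at offsets 8–9.
Offset 9 falls in char 3's range; it's byte 2 of D7 A2 = 0xA2.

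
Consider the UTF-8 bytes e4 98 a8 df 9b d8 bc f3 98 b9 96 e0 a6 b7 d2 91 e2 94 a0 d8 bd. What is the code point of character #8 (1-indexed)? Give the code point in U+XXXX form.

U+063D

Offset 0: leading byte 0xE4 = 11100100 → 3-byte char #1 = E4 98 A8.
Offset 3: leading byte 0xDF = 11011111 → 2-byte char #2 = DF 9B.
Offset 5: leading byte 0xD8 = 11011000 → 2-byte char #3 = D8 BC.
Offset 7: leading byte 0xF3 = 11110011 → 4-byte char #4 = F3 98 B9 96.
Offset 11: leading byte 0xE0 = 11100000 → 3-byte char #5 = E0 A6 B7.
Offset 14: leading byte 0xD2 = 11010010 → 2-byte char #6 = D2 91.
Offset 16: leading byte 0xE2 = 11100010 → 3-byte char #7 = E2 94 A0.
Offset 19: leading byte 0xD8 = 11011000 → 2-byte char #8 = D8 BD.
Leading byte 0xD8 = 11011000 matches 110xxxxx → 2-byte sequence.
Byte 1: 0xD8 = 11011000, payload 11000 (5 bits).
Byte 2: 0xBD = 10111101 (10xxxxxx ✓), payload 111101.
Concatenate: 11000111101 = 0x63D (11 bits → U+063D).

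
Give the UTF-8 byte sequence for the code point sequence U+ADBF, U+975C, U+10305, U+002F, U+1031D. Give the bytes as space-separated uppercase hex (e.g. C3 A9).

U+ADBF: 3-byte form → EA B6 BF.
U+975C: 3-byte form → E9 9D 9C.
U+10305: 4-byte form → F0 90 8C 85.
U+002F: 1-byte form → 2F.
U+1031D: 4-byte form → F0 90 8C 9D.
Concatenated (15 bytes): EA B6 BF E9 9D 9C F0 90 8C 85 2F F0 90 8C 9D.

EA B6 BF E9 9D 9C F0 90 8C 85 2F F0 90 8C 9D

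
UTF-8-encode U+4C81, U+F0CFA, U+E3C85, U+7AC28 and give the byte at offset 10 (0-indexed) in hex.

0x85

U+4C81 → 3-byte form E4 B2 81 at offsets 0–2.
U+F0CFA → 4-byte form F3 B0 B3 BA at offsets 3–6.
U+E3C85 → 4-byte form F3 A3 B2 85 at offsets 7–10.
Offset 10 falls in char 3's range; it's byte 4 of F3 A3 B2 85 = 0x85.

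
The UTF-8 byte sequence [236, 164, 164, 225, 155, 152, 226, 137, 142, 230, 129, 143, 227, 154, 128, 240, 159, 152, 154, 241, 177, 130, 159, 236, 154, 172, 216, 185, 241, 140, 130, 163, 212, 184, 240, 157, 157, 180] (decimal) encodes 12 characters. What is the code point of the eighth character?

Offset 0: leading byte 0xEC = 11101100 → 3-byte char #1 = EC A4 A4.
Offset 3: leading byte 0xE1 = 11100001 → 3-byte char #2 = E1 9B 98.
Offset 6: leading byte 0xE2 = 11100010 → 3-byte char #3 = E2 89 8E.
Offset 9: leading byte 0xE6 = 11100110 → 3-byte char #4 = E6 81 8F.
Offset 12: leading byte 0xE3 = 11100011 → 3-byte char #5 = E3 9A 80.
Offset 15: leading byte 0xF0 = 11110000 → 4-byte char #6 = F0 9F 98 9A.
Offset 19: leading byte 0xF1 = 11110001 → 4-byte char #7 = F1 B1 82 9F.
Offset 23: leading byte 0xEC = 11101100 → 3-byte char #8 = EC 9A AC.
Leading byte 0xEC = 11101100 matches 1110xxxx → 3-byte sequence.
Byte 1: 0xEC = 11101100, payload 1100 (4 bits).
Byte 2: 0x9A = 10011010 (10xxxxxx ✓), payload 011010.
Byte 3: 0xAC = 10101100 (10xxxxxx ✓), payload 101100.
Concatenate: 1100011010101100 = 0xC6AC (16 bits → U+C6AC).

U+C6AC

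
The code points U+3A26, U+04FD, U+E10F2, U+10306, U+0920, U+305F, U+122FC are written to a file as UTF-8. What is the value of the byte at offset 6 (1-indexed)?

1-indexed offset 6 is 0-indexed offset 5.
U+3A26 → 3-byte form E3 A8 A6 at offsets 0–2.
U+04FD → 2-byte form D3 BD at offsets 3–4.
U+E10F2 → 4-byte form F3 A1 83 B2 at offsets 5–8.
Offset 5 falls in char 3's range; it's byte 1 of F3 A1 83 B2 = 0xF3.

0xF3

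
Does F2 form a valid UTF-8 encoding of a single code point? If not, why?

Leading byte 0xF2 = 11110010 → 4-byte form, but only 1 byte is present.

invalid (sequence truncated)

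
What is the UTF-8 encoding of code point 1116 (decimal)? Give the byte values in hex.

D1 9C

U+045C = 0x45C = 1116 decimal. In range U+0080–U+07FF → 2-byte form: 110xxxxx 10xxxxxx.
Binary (11 bits): 10001011100.
Split 5+6: 10001 | 011100.
Byte 1: 11010001 = 0xD1.
Byte 2: 10011100 = 0x9C.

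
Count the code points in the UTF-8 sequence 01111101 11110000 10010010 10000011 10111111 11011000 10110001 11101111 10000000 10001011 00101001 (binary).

5

Byte at offset 0: 0x7D = 01111101 → 1-byte char (#1). Advance 1.
Byte at offset 1: 0xF0 = 11110000 → 4-byte char (#2). Advance 4.
Byte at offset 5: 0xD8 = 11011000 → 2-byte char (#3). Advance 2.
Byte at offset 7: 0xEF = 11101111 → 3-byte char (#4). Advance 3.
Byte at offset 10: 0x29 = 00101001 → 1-byte char (#5). Advance 1.
Reached end at offset 11 after 5 code points.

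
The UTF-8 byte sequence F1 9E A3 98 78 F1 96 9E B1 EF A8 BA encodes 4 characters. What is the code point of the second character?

Offset 0: leading byte 0xF1 = 11110001 → 4-byte char #1 = F1 9E A3 98.
Offset 4: leading byte 0x78 = 01111000 → 1-byte char #2 = 78.
Leading byte 0x78 = 01111000 matches 0xxxxxxx → 1-byte sequence.
Byte 1: 0x78 = 01111000, payload 1111000 (7 bits).
Concatenate: 1111000 = 0x78 (7 bits → U+0078).

U+0078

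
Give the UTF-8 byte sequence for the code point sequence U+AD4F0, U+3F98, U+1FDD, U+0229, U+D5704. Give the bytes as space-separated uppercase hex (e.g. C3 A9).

U+AD4F0: 4-byte form → F2 AD 93 B0.
U+3F98: 3-byte form → E3 BE 98.
U+1FDD: 3-byte form → E1 BF 9D.
U+0229: 2-byte form → C8 A9.
U+D5704: 4-byte form → F3 95 9C 84.
Concatenated (16 bytes): F2 AD 93 B0 E3 BE 98 E1 BF 9D C8 A9 F3 95 9C 84.

F2 AD 93 B0 E3 BE 98 E1 BF 9D C8 A9 F3 95 9C 84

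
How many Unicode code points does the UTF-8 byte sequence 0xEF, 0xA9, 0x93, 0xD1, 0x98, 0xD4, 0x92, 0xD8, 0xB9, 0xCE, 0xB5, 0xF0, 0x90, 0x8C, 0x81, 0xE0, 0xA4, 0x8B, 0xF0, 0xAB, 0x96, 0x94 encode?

Byte at offset 0: 0xEF = 11101111 → 3-byte char (#1). Advance 3.
Byte at offset 3: 0xD1 = 11010001 → 2-byte char (#2). Advance 2.
Byte at offset 5: 0xD4 = 11010100 → 2-byte char (#3). Advance 2.
Byte at offset 7: 0xD8 = 11011000 → 2-byte char (#4). Advance 2.
Byte at offset 9: 0xCE = 11001110 → 2-byte char (#5). Advance 2.
Byte at offset 11: 0xF0 = 11110000 → 4-byte char (#6). Advance 4.
Byte at offset 15: 0xE0 = 11100000 → 3-byte char (#7). Advance 3.
Byte at offset 18: 0xF0 = 11110000 → 4-byte char (#8). Advance 4.
Reached end at offset 22 after 8 code points.

8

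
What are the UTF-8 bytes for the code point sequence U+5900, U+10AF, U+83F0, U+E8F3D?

U+5900: 3-byte form → E5 A4 80.
U+10AF: 3-byte form → E1 82 AF.
U+83F0: 3-byte form → E8 8F B0.
U+E8F3D: 4-byte form → F3 A8 BC BD.
Concatenated (13 bytes): E5 A4 80 E1 82 AF E8 8F B0 F3 A8 BC BD.

E5 A4 80 E1 82 AF E8 8F B0 F3 A8 BC BD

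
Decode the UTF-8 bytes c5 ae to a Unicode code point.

Leading byte 0xC5 = 11000101 matches 110xxxxx → 2-byte sequence.
Byte 1: 0xC5 = 11000101, payload 00101 (5 bits).
Byte 2: 0xAE = 10101110 (10xxxxxx ✓), payload 101110.
Concatenate: 00101101110 = 0x16E (11 bits → U+016E).

U+016E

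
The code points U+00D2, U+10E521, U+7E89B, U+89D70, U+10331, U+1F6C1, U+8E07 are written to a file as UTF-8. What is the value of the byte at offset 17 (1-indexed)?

1-indexed offset 17 is 0-indexed offset 16.
U+00D2 → 2-byte form C3 92 at offsets 0–1.
U+10E521 → 4-byte form F4 8E 94 A1 at offsets 2–5.
U+7E89B → 4-byte form F1 BE A2 9B at offsets 6–9.
U+89D70 → 4-byte form F2 89 B5 B0 at offsets 10–13.
U+10331 → 4-byte form F0 90 8C B1 at offsets 14–17.
Offset 16 falls in char 5's range; it's byte 3 of F0 90 8C B1 = 0x8C.

0x8C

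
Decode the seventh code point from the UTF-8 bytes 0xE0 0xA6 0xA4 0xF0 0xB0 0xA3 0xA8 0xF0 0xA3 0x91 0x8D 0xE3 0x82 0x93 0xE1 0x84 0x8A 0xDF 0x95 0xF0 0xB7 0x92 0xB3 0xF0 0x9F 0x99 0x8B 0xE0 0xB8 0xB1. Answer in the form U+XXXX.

Offset 0: leading byte 0xE0 = 11100000 → 3-byte char #1 = E0 A6 A4.
Offset 3: leading byte 0xF0 = 11110000 → 4-byte char #2 = F0 B0 A3 A8.
Offset 7: leading byte 0xF0 = 11110000 → 4-byte char #3 = F0 A3 91 8D.
Offset 11: leading byte 0xE3 = 11100011 → 3-byte char #4 = E3 82 93.
Offset 14: leading byte 0xE1 = 11100001 → 3-byte char #5 = E1 84 8A.
Offset 17: leading byte 0xDF = 11011111 → 2-byte char #6 = DF 95.
Offset 19: leading byte 0xF0 = 11110000 → 4-byte char #7 = F0 B7 92 B3.
Leading byte 0xF0 = 11110000 matches 11110xxx → 4-byte sequence.
Byte 1: 0xF0 = 11110000, payload 000 (3 bits).
Byte 2: 0xB7 = 10110111 (10xxxxxx ✓), payload 110111.
Byte 3: 0x92 = 10010010 (10xxxxxx ✓), payload 010010.
Byte 4: 0xB3 = 10110011 (10xxxxxx ✓), payload 110011.
Concatenate: 000110111010010110011 = 0x374B3 (21 bits → U+374B3).

U+374B3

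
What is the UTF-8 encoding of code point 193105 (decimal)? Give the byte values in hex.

F0 AF 89 91

U+2F251 = 0x2F251 = 193105 decimal. In range U+10000–U+10FFFF → 4-byte form: 11110xxx 10xxxxxx 10xxxxxx 10xxxxxx.
Binary (21 bits): 000101111001001010001.
Split 3+6+6+6: 000 | 101111 | 001001 | 010001.
Byte 1: 11110000 = 0xF0.
Byte 2: 10101111 = 0xAF.
Byte 3: 10001001 = 0x89.
Byte 4: 10010001 = 0x91.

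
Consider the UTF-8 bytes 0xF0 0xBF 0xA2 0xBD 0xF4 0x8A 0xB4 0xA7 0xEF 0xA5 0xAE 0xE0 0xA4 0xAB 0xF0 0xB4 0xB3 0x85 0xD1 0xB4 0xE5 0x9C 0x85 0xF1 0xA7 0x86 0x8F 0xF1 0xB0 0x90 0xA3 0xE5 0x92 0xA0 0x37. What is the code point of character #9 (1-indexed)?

Offset 0: leading byte 0xF0 = 11110000 → 4-byte char #1 = F0 BF A2 BD.
Offset 4: leading byte 0xF4 = 11110100 → 4-byte char #2 = F4 8A B4 A7.
Offset 8: leading byte 0xEF = 11101111 → 3-byte char #3 = EF A5 AE.
Offset 11: leading byte 0xE0 = 11100000 → 3-byte char #4 = E0 A4 AB.
Offset 14: leading byte 0xF0 = 11110000 → 4-byte char #5 = F0 B4 B3 85.
Offset 18: leading byte 0xD1 = 11010001 → 2-byte char #6 = D1 B4.
Offset 20: leading byte 0xE5 = 11100101 → 3-byte char #7 = E5 9C 85.
Offset 23: leading byte 0xF1 = 11110001 → 4-byte char #8 = F1 A7 86 8F.
Offset 27: leading byte 0xF1 = 11110001 → 4-byte char #9 = F1 B0 90 A3.
Leading byte 0xF1 = 11110001 matches 11110xxx → 4-byte sequence.
Byte 1: 0xF1 = 11110001, payload 001 (3 bits).
Byte 2: 0xB0 = 10110000 (10xxxxxx ✓), payload 110000.
Byte 3: 0x90 = 10010000 (10xxxxxx ✓), payload 010000.
Byte 4: 0xA3 = 10100011 (10xxxxxx ✓), payload 100011.
Concatenate: 001110000010000100011 = 0x70423 (21 bits → U+70423).

U+70423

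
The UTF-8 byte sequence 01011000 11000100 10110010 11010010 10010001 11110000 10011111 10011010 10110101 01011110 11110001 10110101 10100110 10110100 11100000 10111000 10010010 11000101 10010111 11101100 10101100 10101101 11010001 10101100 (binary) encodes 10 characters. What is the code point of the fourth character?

Offset 0: leading byte 0x58 = 01011000 → 1-byte char #1 = 58.
Offset 1: leading byte 0xC4 = 11000100 → 2-byte char #2 = C4 B2.
Offset 3: leading byte 0xD2 = 11010010 → 2-byte char #3 = D2 91.
Offset 5: leading byte 0xF0 = 11110000 → 4-byte char #4 = F0 9F 9A B5.
Leading byte 0xF0 = 11110000 matches 11110xxx → 4-byte sequence.
Byte 1: 0xF0 = 11110000, payload 000 (3 bits).
Byte 2: 0x9F = 10011111 (10xxxxxx ✓), payload 011111.
Byte 3: 0x9A = 10011010 (10xxxxxx ✓), payload 011010.
Byte 4: 0xB5 = 10110101 (10xxxxxx ✓), payload 110101.
Concatenate: 000011111011010110101 = 0x1F6B5 (21 bits → U+1F6B5).

U+1F6B5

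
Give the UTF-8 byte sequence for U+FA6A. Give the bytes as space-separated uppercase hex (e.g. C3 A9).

U+FA6A = 0xFA6A = 64106 decimal. In range U+0800–U+FFFF → 3-byte form: 1110xxxx 10xxxxxx 10xxxxxx.
Binary (16 bits): 1111101001101010.
Split 4+6+6: 1111 | 101001 | 101010.
Byte 1: 11101111 = 0xEF.
Byte 2: 10101001 = 0xA9.
Byte 3: 10101010 = 0xAA.

EF A9 AA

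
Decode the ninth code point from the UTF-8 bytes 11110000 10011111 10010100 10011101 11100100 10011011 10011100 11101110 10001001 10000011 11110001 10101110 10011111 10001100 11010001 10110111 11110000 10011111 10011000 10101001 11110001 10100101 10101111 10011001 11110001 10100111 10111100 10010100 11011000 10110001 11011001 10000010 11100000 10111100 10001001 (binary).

Offset 0: leading byte 0xF0 = 11110000 → 4-byte char #1 = F0 9F 94 9D.
Offset 4: leading byte 0xE4 = 11100100 → 3-byte char #2 = E4 9B 9C.
Offset 7: leading byte 0xEE = 11101110 → 3-byte char #3 = EE 89 83.
Offset 10: leading byte 0xF1 = 11110001 → 4-byte char #4 = F1 AE 9F 8C.
Offset 14: leading byte 0xD1 = 11010001 → 2-byte char #5 = D1 B7.
Offset 16: leading byte 0xF0 = 11110000 → 4-byte char #6 = F0 9F 98 A9.
Offset 20: leading byte 0xF1 = 11110001 → 4-byte char #7 = F1 A5 AF 99.
Offset 24: leading byte 0xF1 = 11110001 → 4-byte char #8 = F1 A7 BC 94.
Offset 28: leading byte 0xD8 = 11011000 → 2-byte char #9 = D8 B1.
Leading byte 0xD8 = 11011000 matches 110xxxxx → 2-byte sequence.
Byte 1: 0xD8 = 11011000, payload 11000 (5 bits).
Byte 2: 0xB1 = 10110001 (10xxxxxx ✓), payload 110001.
Concatenate: 11000110001 = 0x631 (11 bits → U+0631).

U+0631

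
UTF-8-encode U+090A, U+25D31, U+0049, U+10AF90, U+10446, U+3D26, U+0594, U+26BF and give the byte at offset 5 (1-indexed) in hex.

1-indexed offset 5 is 0-indexed offset 4.
U+090A → 3-byte form E0 A4 8A at offsets 0–2.
U+25D31 → 4-byte form F0 A5 B4 B1 at offsets 3–6.
Offset 4 falls in char 2's range; it's byte 2 of F0 A5 B4 B1 = 0xA5.

0xA5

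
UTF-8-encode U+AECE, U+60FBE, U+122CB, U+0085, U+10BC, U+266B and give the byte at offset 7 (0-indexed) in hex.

U+AECE → 3-byte form EA BB 8E at offsets 0–2.
U+60FBE → 4-byte form F1 A0 BE BE at offsets 3–6.
U+122CB → 4-byte form F0 92 8B 8B at offsets 7–10.
Offset 7 falls in char 3's range; it's byte 1 of F0 92 8B 8B = 0xF0.

0xF0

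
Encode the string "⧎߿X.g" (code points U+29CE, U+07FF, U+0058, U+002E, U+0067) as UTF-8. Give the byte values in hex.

E2 A7 8E DF BF 58 2E 67

U+29CE: 3-byte form → E2 A7 8E.
U+07FF: 2-byte form → DF BF.
U+0058: 1-byte form → 58.
U+002E: 1-byte form → 2E.
U+0067: 1-byte form → 67.
Concatenated (8 bytes): E2 A7 8E DF BF 58 2E 67.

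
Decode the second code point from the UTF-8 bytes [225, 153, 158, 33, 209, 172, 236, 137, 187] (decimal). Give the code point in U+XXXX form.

Offset 0: leading byte 0xE1 = 11100001 → 3-byte char #1 = E1 99 9E.
Offset 3: leading byte 0x21 = 00100001 → 1-byte char #2 = 21.
Leading byte 0x21 = 00100001 matches 0xxxxxxx → 1-byte sequence.
Byte 1: 0x21 = 00100001, payload 0100001 (7 bits).
Concatenate: 0100001 = 0x21 (7 bits → U+0021).

U+0021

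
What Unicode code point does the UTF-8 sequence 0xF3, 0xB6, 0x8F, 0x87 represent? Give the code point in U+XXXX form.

U+F63C7

Leading byte 0xF3 = 11110011 matches 11110xxx → 4-byte sequence.
Byte 1: 0xF3 = 11110011, payload 011 (3 bits).
Byte 2: 0xB6 = 10110110 (10xxxxxx ✓), payload 110110.
Byte 3: 0x8F = 10001111 (10xxxxxx ✓), payload 001111.
Byte 4: 0x87 = 10000111 (10xxxxxx ✓), payload 000111.
Concatenate: 011110110001111000111 = 0xF63C7 (21 bits → U+F63C7).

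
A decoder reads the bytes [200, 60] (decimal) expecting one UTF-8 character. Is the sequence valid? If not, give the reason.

invalid (non-continuation byte where continuation expected)

Leading byte 0xC8 = 11001000 → 2-byte form.
Byte 2 is 0x3C = 00111100, which is not 10xxxxxx — expected a continuation byte.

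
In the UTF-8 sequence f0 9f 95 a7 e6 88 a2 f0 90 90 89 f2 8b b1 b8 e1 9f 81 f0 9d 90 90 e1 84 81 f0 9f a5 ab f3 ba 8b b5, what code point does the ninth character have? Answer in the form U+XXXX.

U+FA2F5

Offset 0: leading byte 0xF0 = 11110000 → 4-byte char #1 = F0 9F 95 A7.
Offset 4: leading byte 0xE6 = 11100110 → 3-byte char #2 = E6 88 A2.
Offset 7: leading byte 0xF0 = 11110000 → 4-byte char #3 = F0 90 90 89.
Offset 11: leading byte 0xF2 = 11110010 → 4-byte char #4 = F2 8B B1 B8.
Offset 15: leading byte 0xE1 = 11100001 → 3-byte char #5 = E1 9F 81.
Offset 18: leading byte 0xF0 = 11110000 → 4-byte char #6 = F0 9D 90 90.
Offset 22: leading byte 0xE1 = 11100001 → 3-byte char #7 = E1 84 81.
Offset 25: leading byte 0xF0 = 11110000 → 4-byte char #8 = F0 9F A5 AB.
Offset 29: leading byte 0xF3 = 11110011 → 4-byte char #9 = F3 BA 8B B5.
Leading byte 0xF3 = 11110011 matches 11110xxx → 4-byte sequence.
Byte 1: 0xF3 = 11110011, payload 011 (3 bits).
Byte 2: 0xBA = 10111010 (10xxxxxx ✓), payload 111010.
Byte 3: 0x8B = 10001011 (10xxxxxx ✓), payload 001011.
Byte 4: 0xB5 = 10110101 (10xxxxxx ✓), payload 110101.
Concatenate: 011111010001011110101 = 0xFA2F5 (21 bits → U+FA2F5).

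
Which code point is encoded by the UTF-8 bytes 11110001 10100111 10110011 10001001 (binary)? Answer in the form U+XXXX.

Leading byte 0xF1 = 11110001 matches 11110xxx → 4-byte sequence.
Byte 1: 0xF1 = 11110001, payload 001 (3 bits).
Byte 2: 0xA7 = 10100111 (10xxxxxx ✓), payload 100111.
Byte 3: 0xB3 = 10110011 (10xxxxxx ✓), payload 110011.
Byte 4: 0x89 = 10001001 (10xxxxxx ✓), payload 001001.
Concatenate: 001100111110011001001 = 0x67CC9 (21 bits → U+67CC9).

U+67CC9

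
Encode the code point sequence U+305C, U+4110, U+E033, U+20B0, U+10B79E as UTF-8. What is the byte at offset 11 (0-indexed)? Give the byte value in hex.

0xB0

U+305C → 3-byte form E3 81 9C at offsets 0–2.
U+4110 → 3-byte form E4 84 90 at offsets 3–5.
U+E033 → 3-byte form EE 80 B3 at offsets 6–8.
U+20B0 → 3-byte form E2 82 B0 at offsets 9–11.
Offset 11 falls in char 4's range; it's byte 3 of E2 82 B0 = 0xB0.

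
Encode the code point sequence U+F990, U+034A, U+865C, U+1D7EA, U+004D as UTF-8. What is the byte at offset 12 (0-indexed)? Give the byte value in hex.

U+F990 → 3-byte form EF A6 90 at offsets 0–2.
U+034A → 2-byte form CD 8A at offsets 3–4.
U+865C → 3-byte form E8 99 9C at offsets 5–7.
U+1D7EA → 4-byte form F0 9D 9F AA at offsets 8–11.
U+004D → 1-byte form 4D at offsets 12–12.
Offset 12 falls in char 5's range; it's byte 1 of 4D = 0x4D.

0x4D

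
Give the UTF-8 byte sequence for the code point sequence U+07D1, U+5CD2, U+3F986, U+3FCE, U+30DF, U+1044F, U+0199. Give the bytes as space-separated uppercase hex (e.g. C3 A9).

U+07D1: 2-byte form → DF 91.
U+5CD2: 3-byte form → E5 B3 92.
U+3F986: 4-byte form → F0 BF A6 86.
U+3FCE: 3-byte form → E3 BF 8E.
U+30DF: 3-byte form → E3 83 9F.
U+1044F: 4-byte form → F0 90 91 8F.
U+0199: 2-byte form → C6 99.
Concatenated (21 bytes): DF 91 E5 B3 92 F0 BF A6 86 E3 BF 8E E3 83 9F F0 90 91 8F C6 99.

DF 91 E5 B3 92 F0 BF A6 86 E3 BF 8E E3 83 9F F0 90 91 8F C6 99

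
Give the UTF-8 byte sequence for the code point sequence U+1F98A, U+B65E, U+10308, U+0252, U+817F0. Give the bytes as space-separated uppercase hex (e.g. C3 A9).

F0 9F A6 8A EB 99 9E F0 90 8C 88 C9 92 F2 81 9F B0

U+1F98A: 4-byte form → F0 9F A6 8A.
U+B65E: 3-byte form → EB 99 9E.
U+10308: 4-byte form → F0 90 8C 88.
U+0252: 2-byte form → C9 92.
U+817F0: 4-byte form → F2 81 9F B0.
Concatenated (17 bytes): F0 9F A6 8A EB 99 9E F0 90 8C 88 C9 92 F2 81 9F B0.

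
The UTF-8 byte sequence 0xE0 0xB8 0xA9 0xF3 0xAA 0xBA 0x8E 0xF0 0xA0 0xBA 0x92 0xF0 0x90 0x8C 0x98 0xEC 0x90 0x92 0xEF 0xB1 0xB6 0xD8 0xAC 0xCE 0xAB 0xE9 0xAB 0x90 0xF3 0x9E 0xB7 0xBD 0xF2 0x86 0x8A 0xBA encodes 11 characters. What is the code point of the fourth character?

Offset 0: leading byte 0xE0 = 11100000 → 3-byte char #1 = E0 B8 A9.
Offset 3: leading byte 0xF3 = 11110011 → 4-byte char #2 = F3 AA BA 8E.
Offset 7: leading byte 0xF0 = 11110000 → 4-byte char #3 = F0 A0 BA 92.
Offset 11: leading byte 0xF0 = 11110000 → 4-byte char #4 = F0 90 8C 98.
Leading byte 0xF0 = 11110000 matches 11110xxx → 4-byte sequence.
Byte 1: 0xF0 = 11110000, payload 000 (3 bits).
Byte 2: 0x90 = 10010000 (10xxxxxx ✓), payload 010000.
Byte 3: 0x8C = 10001100 (10xxxxxx ✓), payload 001100.
Byte 4: 0x98 = 10011000 (10xxxxxx ✓), payload 011000.
Concatenate: 000010000001100011000 = 0x10318 (21 bits → U+10318).

U+10318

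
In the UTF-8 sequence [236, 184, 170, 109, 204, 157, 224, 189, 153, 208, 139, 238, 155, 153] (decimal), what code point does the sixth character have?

Offset 0: leading byte 0xEC = 11101100 → 3-byte char #1 = EC B8 AA.
Offset 3: leading byte 0x6D = 01101101 → 1-byte char #2 = 6D.
Offset 4: leading byte 0xCC = 11001100 → 2-byte char #3 = CC 9D.
Offset 6: leading byte 0xE0 = 11100000 → 3-byte char #4 = E0 BD 99.
Offset 9: leading byte 0xD0 = 11010000 → 2-byte char #5 = D0 8B.
Offset 11: leading byte 0xEE = 11101110 → 3-byte char #6 = EE 9B 99.
Leading byte 0xEE = 11101110 matches 1110xxxx → 3-byte sequence.
Byte 1: 0xEE = 11101110, payload 1110 (4 bits).
Byte 2: 0x9B = 10011011 (10xxxxxx ✓), payload 011011.
Byte 3: 0x99 = 10011001 (10xxxxxx ✓), payload 011001.
Concatenate: 1110011011011001 = 0xE6D9 (16 bits → U+E6D9).

U+E6D9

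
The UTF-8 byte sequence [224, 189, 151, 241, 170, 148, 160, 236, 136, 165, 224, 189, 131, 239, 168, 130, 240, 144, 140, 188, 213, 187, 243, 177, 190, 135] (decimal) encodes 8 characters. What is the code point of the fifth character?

Offset 0: leading byte 0xE0 = 11100000 → 3-byte char #1 = E0 BD 97.
Offset 3: leading byte 0xF1 = 11110001 → 4-byte char #2 = F1 AA 94 A0.
Offset 7: leading byte 0xEC = 11101100 → 3-byte char #3 = EC 88 A5.
Offset 10: leading byte 0xE0 = 11100000 → 3-byte char #4 = E0 BD 83.
Offset 13: leading byte 0xEF = 11101111 → 3-byte char #5 = EF A8 82.
Leading byte 0xEF = 11101111 matches 1110xxxx → 3-byte sequence.
Byte 1: 0xEF = 11101111, payload 1111 (4 bits).
Byte 2: 0xA8 = 10101000 (10xxxxxx ✓), payload 101000.
Byte 3: 0x82 = 10000010 (10xxxxxx ✓), payload 000010.
Concatenate: 1111101000000010 = 0xFA02 (16 bits → U+FA02).

U+FA02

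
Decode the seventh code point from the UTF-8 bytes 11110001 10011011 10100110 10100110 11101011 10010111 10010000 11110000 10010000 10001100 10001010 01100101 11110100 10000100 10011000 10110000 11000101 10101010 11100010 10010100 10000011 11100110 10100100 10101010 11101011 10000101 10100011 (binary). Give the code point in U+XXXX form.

U+2503

Offset 0: leading byte 0xF1 = 11110001 → 4-byte char #1 = F1 9B A6 A6.
Offset 4: leading byte 0xEB = 11101011 → 3-byte char #2 = EB 97 90.
Offset 7: leading byte 0xF0 = 11110000 → 4-byte char #3 = F0 90 8C 8A.
Offset 11: leading byte 0x65 = 01100101 → 1-byte char #4 = 65.
Offset 12: leading byte 0xF4 = 11110100 → 4-byte char #5 = F4 84 98 B0.
Offset 16: leading byte 0xC5 = 11000101 → 2-byte char #6 = C5 AA.
Offset 18: leading byte 0xE2 = 11100010 → 3-byte char #7 = E2 94 83.
Leading byte 0xE2 = 11100010 matches 1110xxxx → 3-byte sequence.
Byte 1: 0xE2 = 11100010, payload 0010 (4 bits).
Byte 2: 0x94 = 10010100 (10xxxxxx ✓), payload 010100.
Byte 3: 0x83 = 10000011 (10xxxxxx ✓), payload 000011.
Concatenate: 0010010100000011 = 0x2503 (16 bits → U+2503).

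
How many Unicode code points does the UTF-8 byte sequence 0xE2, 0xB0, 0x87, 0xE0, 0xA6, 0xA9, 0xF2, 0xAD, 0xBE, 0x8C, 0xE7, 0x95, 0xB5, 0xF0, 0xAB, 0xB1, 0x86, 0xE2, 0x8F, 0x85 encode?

6

Byte at offset 0: 0xE2 = 11100010 → 3-byte char (#1). Advance 3.
Byte at offset 3: 0xE0 = 11100000 → 3-byte char (#2). Advance 3.
Byte at offset 6: 0xF2 = 11110010 → 4-byte char (#3). Advance 4.
Byte at offset 10: 0xE7 = 11100111 → 3-byte char (#4). Advance 3.
Byte at offset 13: 0xF0 = 11110000 → 4-byte char (#5). Advance 4.
Byte at offset 17: 0xE2 = 11100010 → 3-byte char (#6). Advance 3.
Reached end at offset 20 after 6 code points.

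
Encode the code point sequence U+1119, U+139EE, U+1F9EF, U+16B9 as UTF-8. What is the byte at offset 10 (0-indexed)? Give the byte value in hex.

0xAF

U+1119 → 3-byte form E1 84 99 at offsets 0–2.
U+139EE → 4-byte form F0 93 A7 AE at offsets 3–6.
U+1F9EF → 4-byte form F0 9F A7 AF at offsets 7–10.
Offset 10 falls in char 3's range; it's byte 4 of F0 9F A7 AF = 0xAF.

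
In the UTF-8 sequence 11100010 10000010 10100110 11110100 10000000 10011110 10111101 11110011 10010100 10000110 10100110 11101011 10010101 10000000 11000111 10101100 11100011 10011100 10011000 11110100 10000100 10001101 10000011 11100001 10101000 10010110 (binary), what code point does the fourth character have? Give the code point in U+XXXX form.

U+B540

Offset 0: leading byte 0xE2 = 11100010 → 3-byte char #1 = E2 82 A6.
Offset 3: leading byte 0xF4 = 11110100 → 4-byte char #2 = F4 80 9E BD.
Offset 7: leading byte 0xF3 = 11110011 → 4-byte char #3 = F3 94 86 A6.
Offset 11: leading byte 0xEB = 11101011 → 3-byte char #4 = EB 95 80.
Leading byte 0xEB = 11101011 matches 1110xxxx → 3-byte sequence.
Byte 1: 0xEB = 11101011, payload 1011 (4 bits).
Byte 2: 0x95 = 10010101 (10xxxxxx ✓), payload 010101.
Byte 3: 0x80 = 10000000 (10xxxxxx ✓), payload 000000.
Concatenate: 1011010101000000 = 0xB540 (16 bits → U+B540).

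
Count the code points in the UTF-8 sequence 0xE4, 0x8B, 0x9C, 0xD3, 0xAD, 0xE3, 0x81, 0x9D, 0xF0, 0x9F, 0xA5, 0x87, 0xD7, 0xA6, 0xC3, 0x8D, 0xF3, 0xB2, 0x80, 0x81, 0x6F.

8

Byte at offset 0: 0xE4 = 11100100 → 3-byte char (#1). Advance 3.
Byte at offset 3: 0xD3 = 11010011 → 2-byte char (#2). Advance 2.
Byte at offset 5: 0xE3 = 11100011 → 3-byte char (#3). Advance 3.
Byte at offset 8: 0xF0 = 11110000 → 4-byte char (#4). Advance 4.
Byte at offset 12: 0xD7 = 11010111 → 2-byte char (#5). Advance 2.
Byte at offset 14: 0xC3 = 11000011 → 2-byte char (#6). Advance 2.
Byte at offset 16: 0xF3 = 11110011 → 4-byte char (#7). Advance 4.
Byte at offset 20: 0x6F = 01101111 → 1-byte char (#8). Advance 1.
Reached end at offset 21 after 8 code points.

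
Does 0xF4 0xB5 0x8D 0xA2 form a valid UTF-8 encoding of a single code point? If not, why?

invalid (encodes a value above U+10FFFF)

Leading byte 0xF4 = 11110100 → 4-byte form.
Payload = 0x135362, which exceeds U+10FFFF, the maximum Unicode code point. (Leading bytes F5–FF, or F4 followed by ≥ 0x90, are invalid.)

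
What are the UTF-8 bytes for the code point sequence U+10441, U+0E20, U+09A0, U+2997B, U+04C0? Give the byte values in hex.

F0 90 91 81 E0 B8 A0 E0 A6 A0 F0 A9 A5 BB D3 80

U+10441: 4-byte form → F0 90 91 81.
U+0E20: 3-byte form → E0 B8 A0.
U+09A0: 3-byte form → E0 A6 A0.
U+2997B: 4-byte form → F0 A9 A5 BB.
U+04C0: 2-byte form → D3 80.
Concatenated (16 bytes): F0 90 91 81 E0 B8 A0 E0 A6 A0 F0 A9 A5 BB D3 80.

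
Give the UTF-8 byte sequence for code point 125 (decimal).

7D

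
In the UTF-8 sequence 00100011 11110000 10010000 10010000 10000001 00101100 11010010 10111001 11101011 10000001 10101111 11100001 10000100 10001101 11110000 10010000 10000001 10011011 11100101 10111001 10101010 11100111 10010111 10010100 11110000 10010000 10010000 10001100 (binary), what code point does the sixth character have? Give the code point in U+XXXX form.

U+110D

Offset 0: leading byte 0x23 = 00100011 → 1-byte char #1 = 23.
Offset 1: leading byte 0xF0 = 11110000 → 4-byte char #2 = F0 90 90 81.
Offset 5: leading byte 0x2C = 00101100 → 1-byte char #3 = 2C.
Offset 6: leading byte 0xD2 = 11010010 → 2-byte char #4 = D2 B9.
Offset 8: leading byte 0xEB = 11101011 → 3-byte char #5 = EB 81 AF.
Offset 11: leading byte 0xE1 = 11100001 → 3-byte char #6 = E1 84 8D.
Leading byte 0xE1 = 11100001 matches 1110xxxx → 3-byte sequence.
Byte 1: 0xE1 = 11100001, payload 0001 (4 bits).
Byte 2: 0x84 = 10000100 (10xxxxxx ✓), payload 000100.
Byte 3: 0x8D = 10001101 (10xxxxxx ✓), payload 001101.
Concatenate: 0001000100001101 = 0x110D (16 bits → U+110D).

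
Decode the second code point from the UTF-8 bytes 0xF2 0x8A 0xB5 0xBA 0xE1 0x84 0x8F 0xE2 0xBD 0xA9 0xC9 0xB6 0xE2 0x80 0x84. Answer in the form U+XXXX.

Offset 0: leading byte 0xF2 = 11110010 → 4-byte char #1 = F2 8A B5 BA.
Offset 4: leading byte 0xE1 = 11100001 → 3-byte char #2 = E1 84 8F.
Leading byte 0xE1 = 11100001 matches 1110xxxx → 3-byte sequence.
Byte 1: 0xE1 = 11100001, payload 0001 (4 bits).
Byte 2: 0x84 = 10000100 (10xxxxxx ✓), payload 000100.
Byte 3: 0x8F = 10001111 (10xxxxxx ✓), payload 001111.
Concatenate: 0001000100001111 = 0x110F (16 bits → U+110F).

U+110F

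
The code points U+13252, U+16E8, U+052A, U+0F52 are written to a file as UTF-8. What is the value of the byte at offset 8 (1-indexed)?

1-indexed offset 8 is 0-indexed offset 7.
U+13252 → 4-byte form F0 93 89 92 at offsets 0–3.
U+16E8 → 3-byte form E1 9B A8 at offsets 4–6.
U+052A → 2-byte form D4 AA at offsets 7–8.
Offset 7 falls in char 3's range; it's byte 1 of D4 AA = 0xD4.

0xD4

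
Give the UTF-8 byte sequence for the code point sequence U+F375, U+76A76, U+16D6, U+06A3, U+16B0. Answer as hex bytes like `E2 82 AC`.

EF 8D B5 F1 B6 A9 B6 E1 9B 96 DA A3 E1 9A B0

U+F375: 3-byte form → EF 8D B5.
U+76A76: 4-byte form → F1 B6 A9 B6.
U+16D6: 3-byte form → E1 9B 96.
U+06A3: 2-byte form → DA A3.
U+16B0: 3-byte form → E1 9A B0.
Concatenated (15 bytes): EF 8D B5 F1 B6 A9 B6 E1 9B 96 DA A3 E1 9A B0.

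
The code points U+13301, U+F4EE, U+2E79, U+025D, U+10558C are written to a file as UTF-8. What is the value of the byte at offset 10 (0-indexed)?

0xC9

U+13301 → 4-byte form F0 93 8C 81 at offsets 0–3.
U+F4EE → 3-byte form EF 93 AE at offsets 4–6.
U+2E79 → 3-byte form E2 B9 B9 at offsets 7–9.
U+025D → 2-byte form C9 9D at offsets 10–11.
Offset 10 falls in char 4's range; it's byte 1 of C9 9D = 0xC9.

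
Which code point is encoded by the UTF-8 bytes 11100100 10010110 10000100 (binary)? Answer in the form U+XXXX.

U+4584

Leading byte 0xE4 = 11100100 matches 1110xxxx → 3-byte sequence.
Byte 1: 0xE4 = 11100100, payload 0100 (4 bits).
Byte 2: 0x96 = 10010110 (10xxxxxx ✓), payload 010110.
Byte 3: 0x84 = 10000100 (10xxxxxx ✓), payload 000100.
Concatenate: 0100010110000100 = 0x4584 (16 bits → U+4584).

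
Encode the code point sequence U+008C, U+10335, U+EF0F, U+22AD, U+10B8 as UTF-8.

U+008C: 2-byte form → C2 8C.
U+10335: 4-byte form → F0 90 8C B5.
U+EF0F: 3-byte form → EE BC 8F.
U+22AD: 3-byte form → E2 8A AD.
U+10B8: 3-byte form → E1 82 B8.
Concatenated (15 bytes): C2 8C F0 90 8C B5 EE BC 8F E2 8A AD E1 82 B8.

C2 8C F0 90 8C B5 EE BC 8F E2 8A AD E1 82 B8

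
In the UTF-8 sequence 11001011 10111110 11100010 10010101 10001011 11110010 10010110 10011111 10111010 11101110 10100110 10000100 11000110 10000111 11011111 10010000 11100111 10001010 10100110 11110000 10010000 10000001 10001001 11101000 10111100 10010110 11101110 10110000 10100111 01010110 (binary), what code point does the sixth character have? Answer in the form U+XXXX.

U+07D0

Offset 0: leading byte 0xCB = 11001011 → 2-byte char #1 = CB BE.
Offset 2: leading byte 0xE2 = 11100010 → 3-byte char #2 = E2 95 8B.
Offset 5: leading byte 0xF2 = 11110010 → 4-byte char #3 = F2 96 9F BA.
Offset 9: leading byte 0xEE = 11101110 → 3-byte char #4 = EE A6 84.
Offset 12: leading byte 0xC6 = 11000110 → 2-byte char #5 = C6 87.
Offset 14: leading byte 0xDF = 11011111 → 2-byte char #6 = DF 90.
Leading byte 0xDF = 11011111 matches 110xxxxx → 2-byte sequence.
Byte 1: 0xDF = 11011111, payload 11111 (5 bits).
Byte 2: 0x90 = 10010000 (10xxxxxx ✓), payload 010000.
Concatenate: 11111010000 = 0x7D0 (11 bits → U+07D0).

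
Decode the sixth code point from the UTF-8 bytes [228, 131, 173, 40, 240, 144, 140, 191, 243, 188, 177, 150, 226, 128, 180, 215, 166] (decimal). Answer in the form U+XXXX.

Offset 0: leading byte 0xE4 = 11100100 → 3-byte char #1 = E4 83 AD.
Offset 3: leading byte 0x28 = 00101000 → 1-byte char #2 = 28.
Offset 4: leading byte 0xF0 = 11110000 → 4-byte char #3 = F0 90 8C BF.
Offset 8: leading byte 0xF3 = 11110011 → 4-byte char #4 = F3 BC B1 96.
Offset 12: leading byte 0xE2 = 11100010 → 3-byte char #5 = E2 80 B4.
Offset 15: leading byte 0xD7 = 11010111 → 2-byte char #6 = D7 A6.
Leading byte 0xD7 = 11010111 matches 110xxxxx → 2-byte sequence.
Byte 1: 0xD7 = 11010111, payload 10111 (5 bits).
Byte 2: 0xA6 = 10100110 (10xxxxxx ✓), payload 100110.
Concatenate: 10111100110 = 0x5E6 (11 bits → U+05E6).

U+05E6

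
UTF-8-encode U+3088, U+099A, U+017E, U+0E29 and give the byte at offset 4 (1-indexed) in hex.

1-indexed offset 4 is 0-indexed offset 3.
U+3088 → 3-byte form E3 82 88 at offsets 0–2.
U+099A → 3-byte form E0 A6 9A at offsets 3–5.
Offset 3 falls in char 2's range; it's byte 1 of E0 A6 9A = 0xE0.

0xE0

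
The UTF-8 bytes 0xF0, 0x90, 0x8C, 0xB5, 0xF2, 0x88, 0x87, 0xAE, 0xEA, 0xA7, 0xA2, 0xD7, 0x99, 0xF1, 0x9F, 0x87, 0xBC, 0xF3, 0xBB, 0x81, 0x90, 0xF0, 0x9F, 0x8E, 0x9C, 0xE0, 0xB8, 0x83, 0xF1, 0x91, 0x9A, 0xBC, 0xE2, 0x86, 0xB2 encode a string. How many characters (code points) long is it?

Byte at offset 0: 0xF0 = 11110000 → 4-byte char (#1). Advance 4.
Byte at offset 4: 0xF2 = 11110010 → 4-byte char (#2). Advance 4.
Byte at offset 8: 0xEA = 11101010 → 3-byte char (#3). Advance 3.
Byte at offset 11: 0xD7 = 11010111 → 2-byte char (#4). Advance 2.
Byte at offset 13: 0xF1 = 11110001 → 4-byte char (#5). Advance 4.
Byte at offset 17: 0xF3 = 11110011 → 4-byte char (#6). Advance 4.
Byte at offset 21: 0xF0 = 11110000 → 4-byte char (#7). Advance 4.
Byte at offset 25: 0xE0 = 11100000 → 3-byte char (#8). Advance 3.
Byte at offset 28: 0xF1 = 11110001 → 4-byte char (#9). Advance 4.
Byte at offset 32: 0xE2 = 11100010 → 3-byte char (#10). Advance 3.
Reached end at offset 35 after 10 code points.

10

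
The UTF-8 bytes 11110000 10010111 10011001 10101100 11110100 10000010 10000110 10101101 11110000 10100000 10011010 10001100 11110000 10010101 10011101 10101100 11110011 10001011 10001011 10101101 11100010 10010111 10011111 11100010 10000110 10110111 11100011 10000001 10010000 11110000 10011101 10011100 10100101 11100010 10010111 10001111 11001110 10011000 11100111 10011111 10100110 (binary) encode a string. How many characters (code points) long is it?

12

Byte at offset 0: 0xF0 = 11110000 → 4-byte char (#1). Advance 4.
Byte at offset 4: 0xF4 = 11110100 → 4-byte char (#2). Advance 4.
Byte at offset 8: 0xF0 = 11110000 → 4-byte char (#3). Advance 4.
Byte at offset 12: 0xF0 = 11110000 → 4-byte char (#4). Advance 4.
Byte at offset 16: 0xF3 = 11110011 → 4-byte char (#5). Advance 4.
Byte at offset 20: 0xE2 = 11100010 → 3-byte char (#6). Advance 3.
Byte at offset 23: 0xE2 = 11100010 → 3-byte char (#7). Advance 3.
Byte at offset 26: 0xE3 = 11100011 → 3-byte char (#8). Advance 3.
Byte at offset 29: 0xF0 = 11110000 → 4-byte char (#9). Advance 4.
Byte at offset 33: 0xE2 = 11100010 → 3-byte char (#10). Advance 3.
Byte at offset 36: 0xCE = 11001110 → 2-byte char (#11). Advance 2.
Byte at offset 38: 0xE7 = 11100111 → 3-byte char (#12). Advance 3.
Reached end at offset 41 after 12 code points.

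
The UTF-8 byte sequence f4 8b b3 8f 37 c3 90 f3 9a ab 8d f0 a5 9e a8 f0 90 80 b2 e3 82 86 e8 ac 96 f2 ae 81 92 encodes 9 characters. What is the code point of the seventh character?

U+3086

Offset 0: leading byte 0xF4 = 11110100 → 4-byte char #1 = F4 8B B3 8F.
Offset 4: leading byte 0x37 = 00110111 → 1-byte char #2 = 37.
Offset 5: leading byte 0xC3 = 11000011 → 2-byte char #3 = C3 90.
Offset 7: leading byte 0xF3 = 11110011 → 4-byte char #4 = F3 9A AB 8D.
Offset 11: leading byte 0xF0 = 11110000 → 4-byte char #5 = F0 A5 9E A8.
Offset 15: leading byte 0xF0 = 11110000 → 4-byte char #6 = F0 90 80 B2.
Offset 19: leading byte 0xE3 = 11100011 → 3-byte char #7 = E3 82 86.
Leading byte 0xE3 = 11100011 matches 1110xxxx → 3-byte sequence.
Byte 1: 0xE3 = 11100011, payload 0011 (4 bits).
Byte 2: 0x82 = 10000010 (10xxxxxx ✓), payload 000010.
Byte 3: 0x86 = 10000110 (10xxxxxx ✓), payload 000110.
Concatenate: 0011000010000110 = 0x3086 (16 bits → U+3086).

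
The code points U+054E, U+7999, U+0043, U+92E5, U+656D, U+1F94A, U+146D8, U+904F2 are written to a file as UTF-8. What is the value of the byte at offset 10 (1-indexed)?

0xE6

1-indexed offset 10 is 0-indexed offset 9.
U+054E → 2-byte form D5 8E at offsets 0–1.
U+7999 → 3-byte form E7 A6 99 at offsets 2–4.
U+0043 → 1-byte form 43 at offsets 5–5.
U+92E5 → 3-byte form E9 8B A5 at offsets 6–8.
U+656D → 3-byte form E6 95 AD at offsets 9–11.
Offset 9 falls in char 5's range; it's byte 1 of E6 95 AD = 0xE6.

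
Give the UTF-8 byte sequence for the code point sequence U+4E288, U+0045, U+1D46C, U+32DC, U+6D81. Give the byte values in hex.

F1 8E 8A 88 45 F0 9D 91 AC E3 8B 9C E6 B6 81

U+4E288: 4-byte form → F1 8E 8A 88.
U+0045: 1-byte form → 45.
U+1D46C: 4-byte form → F0 9D 91 AC.
U+32DC: 3-byte form → E3 8B 9C.
U+6D81: 3-byte form → E6 B6 81.
Concatenated (15 bytes): F1 8E 8A 88 45 F0 9D 91 AC E3 8B 9C E6 B6 81.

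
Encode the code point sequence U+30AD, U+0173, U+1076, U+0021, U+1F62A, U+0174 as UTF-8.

U+30AD: 3-byte form → E3 82 AD.
U+0173: 2-byte form → C5 B3.
U+1076: 3-byte form → E1 81 B6.
U+0021: 1-byte form → 21.
U+1F62A: 4-byte form → F0 9F 98 AA.
U+0174: 2-byte form → C5 B4.
Concatenated (15 bytes): E3 82 AD C5 B3 E1 81 B6 21 F0 9F 98 AA C5 B4.

E3 82 AD C5 B3 E1 81 B6 21 F0 9F 98 AA C5 B4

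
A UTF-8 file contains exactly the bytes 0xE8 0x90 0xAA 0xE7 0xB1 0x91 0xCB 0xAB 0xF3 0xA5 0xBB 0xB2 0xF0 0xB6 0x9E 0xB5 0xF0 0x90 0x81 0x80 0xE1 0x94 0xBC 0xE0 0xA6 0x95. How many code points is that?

Byte at offset 0: 0xE8 = 11101000 → 3-byte char (#1). Advance 3.
Byte at offset 3: 0xE7 = 11100111 → 3-byte char (#2). Advance 3.
Byte at offset 6: 0xCB = 11001011 → 2-byte char (#3). Advance 2.
Byte at offset 8: 0xF3 = 11110011 → 4-byte char (#4). Advance 4.
Byte at offset 12: 0xF0 = 11110000 → 4-byte char (#5). Advance 4.
Byte at offset 16: 0xF0 = 11110000 → 4-byte char (#6). Advance 4.
Byte at offset 20: 0xE1 = 11100001 → 3-byte char (#7). Advance 3.
Byte at offset 23: 0xE0 = 11100000 → 3-byte char (#8). Advance 3.
Reached end at offset 26 after 8 code points.

8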